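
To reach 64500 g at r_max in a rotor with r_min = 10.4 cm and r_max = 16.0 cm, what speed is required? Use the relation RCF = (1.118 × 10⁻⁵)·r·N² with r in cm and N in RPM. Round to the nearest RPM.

N ≈ 18989 RPM

Use r_max = 16.0 cm.
RCF = 1.118 × 10⁻⁵ × r × N²
64,500 = 1.118 × 10⁻⁵ × 16 × N²
N² = 64,500 / (17.888 × 10⁻⁵) = 360,576,923
N ≈ √360,576,923 ≈ 18,988.9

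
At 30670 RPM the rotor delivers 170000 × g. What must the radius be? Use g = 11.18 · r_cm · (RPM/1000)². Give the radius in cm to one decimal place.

≈ 16.2 cm

RCF = 11.18 × r × (N/1000)²
170000 = 11.18 × r × (30.67)²
r = 170000 / (11.18 × 940.6489) = 170000 / 10516.45 ≈ 16.165 cm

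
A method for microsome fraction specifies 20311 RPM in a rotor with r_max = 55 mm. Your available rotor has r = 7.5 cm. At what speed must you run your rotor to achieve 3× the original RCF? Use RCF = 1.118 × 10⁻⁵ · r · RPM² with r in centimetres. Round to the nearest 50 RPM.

30150 RPM

Original rotor: r = 55 mm = 5.5 cm
RCF_original = 1.118 × 10⁻⁵ × 5.5 × (20311)² = 1.118 × 10⁻⁵ × 5.5 × 412,536,721 ≈ 25,366.9 × g
Target RCF = 3 × 25,366.9 ≈ 76,100.7 × g
76,100.7 = 1.118 × 10⁻⁵ × 7.5 × N²
N² = 76,100.7 / (8.385 × 10⁻⁵) = 907,581,395
N ≈ √907,581,395 ≈ 30,126.1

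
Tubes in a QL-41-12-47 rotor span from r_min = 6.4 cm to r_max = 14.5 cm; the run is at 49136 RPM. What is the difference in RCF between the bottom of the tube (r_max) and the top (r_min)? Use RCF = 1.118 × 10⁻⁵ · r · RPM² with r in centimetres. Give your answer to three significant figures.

ΔRCF ≈ 219000 ×g

ΔRCF = 1.118 × 10⁻⁵ × (r_max − r_min) × N² = 1.118 × 10⁻⁵ × 8.1 × 2,414,346,496 ≈ 218,638.4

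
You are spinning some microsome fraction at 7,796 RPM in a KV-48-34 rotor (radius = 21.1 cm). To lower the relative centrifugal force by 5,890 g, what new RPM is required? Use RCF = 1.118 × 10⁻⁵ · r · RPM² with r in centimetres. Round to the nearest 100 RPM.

6000 RPM

Current RCF = 1.118 × 10⁻⁵ × 21.1 × (7796)² = 1.118 × 10⁻⁵ × 21.1 × 60,777,616 ≈ 14,337.3 × g
Target RCF = 14,337.3 − 5,890 = 8,447.3 × g
N² = 8,447.3 / (23.5898 × 10⁻⁵) = 35,809,121
N ≈ √35,809,121 ≈ 5,984.1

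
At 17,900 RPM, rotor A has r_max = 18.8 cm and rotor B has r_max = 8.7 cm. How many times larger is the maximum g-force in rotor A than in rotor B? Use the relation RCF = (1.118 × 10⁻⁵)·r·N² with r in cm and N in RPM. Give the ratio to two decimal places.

2.16

At fixed N, RCF ∝ r, so RCF_A/RCF_B = r_A/r_B = 18.8 / 8.7 = 2.1609.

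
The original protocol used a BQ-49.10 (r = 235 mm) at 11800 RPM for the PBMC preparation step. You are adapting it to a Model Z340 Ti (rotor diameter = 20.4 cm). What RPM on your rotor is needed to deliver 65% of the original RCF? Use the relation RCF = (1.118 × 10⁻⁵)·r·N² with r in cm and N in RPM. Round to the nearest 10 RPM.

14440 RPM

Original rotor: r = 235 mm = 23.5 cm
RCF_original = 1.118 × 10⁻⁵ × 23.5 × (11800)² = 1.118 × 10⁻⁵ × 23.5 × 139,240,000 ≈ 36,582.5 × g
Target RCF = 0.65 × 36,582.5 ≈ 23,778.6 × g
Your rotor: r = 20.4 / 2 = 10.2 cm
23,778.6 = 1.118 × 10⁻⁵ × 10.2 × N²
N² = 23,778.6 / (11.4036 × 10⁻⁵) = 208,518,363
N ≈ √208,518,363 ≈ 14,440.2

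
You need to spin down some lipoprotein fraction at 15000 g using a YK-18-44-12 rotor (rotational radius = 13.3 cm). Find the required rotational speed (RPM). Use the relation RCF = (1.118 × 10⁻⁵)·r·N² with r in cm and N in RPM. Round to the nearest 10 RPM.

10040 RPM

RCF = 1.118 × 10⁻⁵ × r × N²
15,000 = 1.118 × 10⁻⁵ × 13.3 × N²
N² = 15,000 / (14.8694 × 10⁻⁵) = 100,878,314
N ≈ √100,878,314 ≈ 10,043.8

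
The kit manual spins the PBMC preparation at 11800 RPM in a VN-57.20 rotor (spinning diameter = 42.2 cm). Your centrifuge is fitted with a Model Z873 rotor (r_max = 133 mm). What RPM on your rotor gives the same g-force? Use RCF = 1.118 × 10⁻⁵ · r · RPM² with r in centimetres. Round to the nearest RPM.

≈ 14863 RPM

Original rotor: r = 42.2 / 2 = 21.1 cm
RCF_original = 1.118 × 10⁻⁵ × 21.1 × (11800)² = 1.118 × 10⁻⁵ × 21.1 × 139,240,000 ≈ 32,846.4 × g
Your rotor: r = 133 mm = 13.3 cm
32,846.4 = 1.118 × 10⁻⁵ × 13.3 × N²
N² = 32,846.4 / (14.8694 × 10⁻⁵) = 220,899,297
N ≈ √220,899,297 ≈ 14,862.7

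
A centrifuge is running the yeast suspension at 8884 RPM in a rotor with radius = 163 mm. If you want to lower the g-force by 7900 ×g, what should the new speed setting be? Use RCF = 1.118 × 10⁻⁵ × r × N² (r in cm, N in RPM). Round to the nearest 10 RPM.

r = 163 mm = 16.3 cm
Current RCF = 1.118 × 10⁻⁵ × 16.3 × (8884)² = 1.118 × 10⁻⁵ × 16.3 × 78,925,456 ≈ 14,382.9 × g
Target RCF = 14,382.9 − 7,900 = 6,482.9 × g
N² = 6,482.9 / (18.2234 × 10⁻⁵) = 35,574,591
N ≈ √35,574,591 ≈ 5,964.4

≈ 5960 RPM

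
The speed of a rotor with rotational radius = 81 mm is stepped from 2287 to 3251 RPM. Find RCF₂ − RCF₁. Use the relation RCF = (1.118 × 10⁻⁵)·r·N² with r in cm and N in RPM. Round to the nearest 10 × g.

≈ 480 ×g

r = 81 mm = 8.1 cm
RCF₁ = 1.118 × 10⁻⁵ × 8.1 × (2287)² = 1.118 × 10⁻⁵ × 8.1 × 5,230,369 ≈ 473.7 × g
RCF₂ = 1.118 × 10⁻⁵ × 8.1 × (3251)² = 1.118 × 10⁻⁵ × 8.1 × 10,569,001 ≈ 957.1 × g
Increase = 957.1 − 473.7 = 483.4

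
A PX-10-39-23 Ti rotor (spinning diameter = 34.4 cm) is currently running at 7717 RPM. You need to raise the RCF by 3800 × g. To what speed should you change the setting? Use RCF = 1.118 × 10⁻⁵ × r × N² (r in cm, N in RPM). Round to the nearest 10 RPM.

r = 34.4 / 2 = 17.2 cm
Current RCF = 1.118 × 10⁻⁵ × 17.2 × (7717)² = 1.118 × 10⁻⁵ × 17.2 × 59,552,089 ≈ 11,451.6 × g
Target RCF = 11,451.6 + 3,800 = 15,251.6 × g
N² = 15,251.6 / (19.2296 × 10⁻⁵) = 79,313,142
N ≈ √79,313,142 ≈ 8,905.8

8910 RPM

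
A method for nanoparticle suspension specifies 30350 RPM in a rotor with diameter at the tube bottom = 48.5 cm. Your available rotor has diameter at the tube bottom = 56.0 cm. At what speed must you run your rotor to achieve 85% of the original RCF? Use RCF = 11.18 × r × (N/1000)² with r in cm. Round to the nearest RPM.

Original rotor: r = 48.5 / 2 = 24.25 cm
RCF_original = 11.18 × 24.25 × (30.35)² = 11.18 × 24.25 × 921.1225 ≈ 249,730.1 × g
Target RCF = 0.85 × 249,730.1 ≈ 212,270.6 × g
Your rotor: r = 56.0 / 2 = 28 cm
212,270.6 = 11.18 × 28 × (N/1000)²
(N/1000)² = 212,270.6 / 313.04 = 678.0942
N = 1000 × √678.0942 ≈ 26,040.2

26040 RPM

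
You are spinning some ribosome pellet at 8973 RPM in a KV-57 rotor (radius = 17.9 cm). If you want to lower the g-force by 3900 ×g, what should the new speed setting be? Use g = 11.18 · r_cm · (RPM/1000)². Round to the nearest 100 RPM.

≈ 7800 RPM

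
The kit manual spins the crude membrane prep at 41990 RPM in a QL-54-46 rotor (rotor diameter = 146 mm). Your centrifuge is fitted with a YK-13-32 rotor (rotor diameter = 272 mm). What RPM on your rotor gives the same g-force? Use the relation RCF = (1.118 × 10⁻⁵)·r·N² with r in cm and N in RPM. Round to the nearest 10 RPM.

Original rotor: r = 146 mm / 2 = 73 mm = 7.3 cm
RCF_original = 1.118 × 10⁻⁵ × 7.3 × (41990)² = 1.118 × 10⁻⁵ × 7.3 × 1,763,160,100 ≈ 143,898.5 × g
Your rotor: r = 272 mm / 2 = 136 mm = 13.6 cm
143,898.5 = 1.118 × 10⁻⁵ × 13.6 × N²
N² = 143,898.5 / (15.2048 × 10⁻⁵) = 946,401,794
N ≈ √946,401,794 ≈ 30,763.6

≈ 30760 RPM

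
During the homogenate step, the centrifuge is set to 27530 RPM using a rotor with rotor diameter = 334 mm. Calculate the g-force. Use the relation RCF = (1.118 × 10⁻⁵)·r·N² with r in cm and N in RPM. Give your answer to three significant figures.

r = 334 mm / 2 = 167 mm = 16.7 cm
RCF = 1.118 × 10⁻⁵ × r × N²
RCF = 1.118 × 10⁻⁵ × 16.7 × (27530)² = 1.118 × 10⁻⁵ × 16.7 × 757,900,900 ≈ 141,504.6 × g

142000 g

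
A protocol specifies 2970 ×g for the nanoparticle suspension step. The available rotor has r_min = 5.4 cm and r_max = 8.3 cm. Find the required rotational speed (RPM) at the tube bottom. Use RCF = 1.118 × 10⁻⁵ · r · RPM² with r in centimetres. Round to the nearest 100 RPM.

5700 RPM

Use r_max = 8.3 cm.
2,970 = 1.118 × 10⁻⁵ × 8.3 × N²
N² = 2,970 / (9.2794 × 10⁻⁵) = 32,006,380
N ≈ √32,006,380 ≈ 5,657.4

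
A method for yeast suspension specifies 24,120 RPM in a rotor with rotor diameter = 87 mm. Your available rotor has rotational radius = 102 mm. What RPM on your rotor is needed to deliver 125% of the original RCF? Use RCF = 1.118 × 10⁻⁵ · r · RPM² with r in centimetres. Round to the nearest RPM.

Original rotor: r = 87 mm / 2 = 43.5 mm = 4.35 cm
RCF_original = 1.118 × 10⁻⁵ × 4.35 × (24120)² = 1.118 × 10⁻⁵ × 4.35 × 581,774,400 ≈ 28,293.4 × g
Target RCF = 1.25 × 28,293.4 ≈ 35,366.8 × g
Your rotor: r = 102 mm = 10.2 cm
35,366.8 = 1.118 × 10⁻⁵ × 10.2 × N²
N² = 35,366.8 / (11.4036 × 10⁻⁵) = 310,137,150
N ≈ √310,137,150 ≈ 17,610.7

17611 RPM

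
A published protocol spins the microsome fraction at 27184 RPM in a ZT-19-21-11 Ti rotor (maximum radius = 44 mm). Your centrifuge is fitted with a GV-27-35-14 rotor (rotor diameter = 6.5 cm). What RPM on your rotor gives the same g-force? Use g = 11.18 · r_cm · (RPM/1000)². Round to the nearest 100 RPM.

Original rotor: r = 44 mm = 4.4 cm
RCF = 11.18 × r × (N/1000)²
RCF_original = 11.18 × 4.4 × (27.184)² = 11.18 × 4.4 × 738.969856 ≈ 36,351.4 × g
Your rotor: r = 6.5 / 2 = 3.25 cm
36,351.4 = 11.18 × 3.25 × (N/1000)²
(N/1000)² = 36,351.4 / 36.335 = 1000.451
N = 1000 × √1000.451 ≈ 31,629.9

≈ 31600 RPM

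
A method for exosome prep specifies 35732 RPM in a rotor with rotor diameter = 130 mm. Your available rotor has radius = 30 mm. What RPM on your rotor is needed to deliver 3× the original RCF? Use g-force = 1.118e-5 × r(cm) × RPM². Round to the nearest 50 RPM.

Original rotor: r = 130 mm / 2 = 65 mm = 6.5 cm
RCF_original = 1.118 × 10⁻⁵ × 6.5 × (35732)² = 1.118 × 10⁻⁵ × 6.5 × 1,276,775,824 ≈ 92,783.3 × g
Target RCF = 3 × 92,783.3 ≈ 278,349.9 × g
Your rotor: r = 30 mm = 3.0 cm
278,349.9 = 1.118 × 10⁻⁵ × 3 × N²
N² = 278,349.9 / (3.354 × 10⁻⁵) = 8,299,042,934
N ≈ √8,299,042,934 ≈ 91,099.1

≈ 91100 RPM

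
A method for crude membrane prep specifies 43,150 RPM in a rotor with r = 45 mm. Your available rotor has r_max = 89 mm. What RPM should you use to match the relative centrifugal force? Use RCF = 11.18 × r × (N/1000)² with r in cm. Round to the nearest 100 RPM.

30700 RPM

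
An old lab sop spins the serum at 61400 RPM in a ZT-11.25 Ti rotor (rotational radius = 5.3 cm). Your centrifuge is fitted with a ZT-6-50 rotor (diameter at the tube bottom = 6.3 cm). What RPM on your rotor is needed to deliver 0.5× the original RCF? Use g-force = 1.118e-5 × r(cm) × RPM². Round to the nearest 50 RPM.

RCF = 1.118 × 10⁻⁵ × r × N²
RCF_original = 1.118 × 10⁻⁵ × 5.3 × (61400)² = 1.118 × 10⁻⁵ × 5.3 × 3,769,960,000 ≈ 223,385.2 × g
Target RCF = 0.5 × 223,385.2 ≈ 111,692.6 × g
Your rotor: r = 6.3 / 2 = 3.15 cm
111,692.6 = 1.118 × 10⁻⁵ × 3.15 × N²
N² = 111,692.6 / (3.5217 × 10⁻⁵) = 3,171,553,511
N ≈ √3,171,553,511 ≈ 56,316.5

56300 RPM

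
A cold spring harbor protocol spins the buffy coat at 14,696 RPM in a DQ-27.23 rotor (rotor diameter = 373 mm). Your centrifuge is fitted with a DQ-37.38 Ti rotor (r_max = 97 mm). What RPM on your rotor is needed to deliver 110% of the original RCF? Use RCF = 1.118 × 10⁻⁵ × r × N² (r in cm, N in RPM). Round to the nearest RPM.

≈ 21372 RPM

Original rotor: r = 373 mm / 2 = 186.5 mm = 18.65 cm
RCF_original = 1.118 × 10⁻⁵ × 18.65 × (14696)² = 1.118 × 10⁻⁵ × 18.65 × 215,972,416 ≈ 45,031.8 × g
Target RCF = 1.1 × 45,031.8 ≈ 49,535 × g
Your rotor: r = 97 mm = 9.7 cm
49,535 = 1.118 × 10⁻⁵ × 9.7 × N²
N² = 49,535 / (10.8446 × 10⁻⁵) = 456,771,112
N ≈ √456,771,112 ≈ 21,372.2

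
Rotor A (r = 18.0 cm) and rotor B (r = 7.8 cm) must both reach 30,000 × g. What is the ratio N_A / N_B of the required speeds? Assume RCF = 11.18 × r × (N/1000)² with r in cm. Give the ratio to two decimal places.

0.66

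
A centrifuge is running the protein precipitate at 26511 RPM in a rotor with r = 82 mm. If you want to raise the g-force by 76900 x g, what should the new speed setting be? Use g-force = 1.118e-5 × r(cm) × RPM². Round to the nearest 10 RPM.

r = 82 mm = 8.2 cm
Current RCF = 1.118 × 10⁻⁵ × 8.2 × (26511)² = 1.118 × 10⁻⁵ × 8.2 × 702,833,121 ≈ 64,432.9 × g
Target RCF = 64,432.9 + 76,900 = 141,332.9 × g
N² = 141,332.9 / (9.1676 × 10⁻⁵) = 1,541,656,486
N ≈ √1,541,656,486 ≈ 39,263.9

39260 RPM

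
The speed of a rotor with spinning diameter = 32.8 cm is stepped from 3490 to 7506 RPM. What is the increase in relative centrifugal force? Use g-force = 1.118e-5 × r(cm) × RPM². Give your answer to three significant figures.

8100 ×g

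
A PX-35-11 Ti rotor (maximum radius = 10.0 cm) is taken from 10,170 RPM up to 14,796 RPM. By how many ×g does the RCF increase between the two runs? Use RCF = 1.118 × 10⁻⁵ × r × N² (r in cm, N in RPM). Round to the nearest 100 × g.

12900 ×g

RCF₁ = 1.118 × 10⁻⁵ × 10 × (10170)² = 1.118 × 10⁻⁵ × 10 × 103,428,900 ≈ 11,563.4 × g
RCF₂ = 1.118 × 10⁻⁵ × 10 × (14796)² = 1.118 × 10⁻⁵ × 10 × 218,921,616 ≈ 24,475.4 × g
Increase = 24,475.4 − 11,563.4 = 12,912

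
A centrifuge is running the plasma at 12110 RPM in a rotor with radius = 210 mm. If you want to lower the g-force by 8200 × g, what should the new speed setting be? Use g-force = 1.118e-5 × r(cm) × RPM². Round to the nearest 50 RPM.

≈ 10550 RPM

r = 210 mm = 21.0 cm
Current RCF = 1.118 × 10⁻⁵ × 21 × (12110)² = 1.118 × 10⁻⁵ × 21 × 146,652,100 ≈ 34,431 × g
Target RCF = 34,431 − 8,200 = 26,231 × g
N² = 26,231 / (23.478 × 10⁻⁵) = 111,725,871
N ≈ √111,725,871 ≈ 10,570.0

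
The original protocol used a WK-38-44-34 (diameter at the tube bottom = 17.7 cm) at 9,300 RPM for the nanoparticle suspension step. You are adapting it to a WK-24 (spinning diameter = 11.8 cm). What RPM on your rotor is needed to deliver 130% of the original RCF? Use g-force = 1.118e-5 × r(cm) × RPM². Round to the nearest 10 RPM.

12990 RPM

Original rotor: r = 17.7 / 2 = 8.85 cm
RCF_original = 1.118 × 10⁻⁵ × 8.85 × (9300)² = 1.118 × 10⁻⁵ × 8.85 × 86,490,000 ≈ 8,557.6 × g
Target RCF = 1.3 × 8,557.6 ≈ 11,124.9 × g
Your rotor: r = 11.8 / 2 = 5.9 cm
11,124.9 = 1.118 × 10⁻⁵ × 5.9 × N²
N² = 11,124.9 / (6.5962 × 10⁻⁵) = 168,656,196
N ≈ √168,656,196 ≈ 12,986.8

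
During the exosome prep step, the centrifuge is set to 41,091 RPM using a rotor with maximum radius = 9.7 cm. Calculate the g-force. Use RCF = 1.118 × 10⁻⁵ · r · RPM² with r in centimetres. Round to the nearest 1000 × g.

RCF = 1.118 × 10⁻⁵ × r × N²
RCF = 1.118 × 10⁻⁵ × 9.7 × (41091)² = 1.118 × 10⁻⁵ × 9.7 × 1,688,470,281 ≈ 183,107.8 × g

RCF ≈ 183000 x g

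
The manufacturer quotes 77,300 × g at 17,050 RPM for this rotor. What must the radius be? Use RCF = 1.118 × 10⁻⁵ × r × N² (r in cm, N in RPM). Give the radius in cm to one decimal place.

RCF = 1.118 × 10⁻⁵ × r × N²
77300 = 1.118 × 10⁻⁵ × r × (17050)²
r = 77300 / (1.118 × 10⁻⁵ × 290,702,500) = 77300 / 3250.054 ≈ 23.784 cm

23.8 cm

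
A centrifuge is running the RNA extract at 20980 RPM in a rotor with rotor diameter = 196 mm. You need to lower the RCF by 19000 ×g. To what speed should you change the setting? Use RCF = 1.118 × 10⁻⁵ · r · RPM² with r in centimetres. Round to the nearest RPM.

≈ 16332 RPM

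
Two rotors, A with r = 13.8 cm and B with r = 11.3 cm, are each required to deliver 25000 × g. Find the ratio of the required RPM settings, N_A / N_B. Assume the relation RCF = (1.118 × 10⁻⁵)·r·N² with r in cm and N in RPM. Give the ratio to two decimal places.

0.90

At fixed RCF, N ∝ 1/√r, so N_A/N_B = √(r_B/r_A) = √(11.3/13.8) = √0.818841 = 0.9049.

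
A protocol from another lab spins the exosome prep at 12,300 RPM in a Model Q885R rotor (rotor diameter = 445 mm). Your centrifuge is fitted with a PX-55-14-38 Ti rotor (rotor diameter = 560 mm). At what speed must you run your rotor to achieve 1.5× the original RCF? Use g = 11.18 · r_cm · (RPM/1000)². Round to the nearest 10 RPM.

Original rotor: r = 445 mm / 2 = 222.5 mm = 22.25 cm
RCF = 11.18 × r × (N/1000)²
RCF_original = 11.18 × 22.25 × (12.3)² = 11.18 × 22.25 × 151.29 ≈ 37,634.1 × g
Target RCF = 1.5 × 37,634.1 ≈ 56,451.1 × g
Your rotor: r = 560 mm / 2 = 280 mm = 28 cm
56,451.1 = 11.18 × 28 × (N/1000)²
(N/1000)² = 56,451.1 / 313.04 = 180.3319
N = 1000 × √180.3319 ≈ 13,428.8

13430 RPM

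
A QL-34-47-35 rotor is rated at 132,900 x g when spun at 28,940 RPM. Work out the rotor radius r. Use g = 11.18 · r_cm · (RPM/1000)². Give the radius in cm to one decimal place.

RCF = 11.18 × r × (N/1000)²
132900 = 11.18 × r × (28.94)²
r = 132900 / (11.18 × 837.5236) = 132900 / 9363.514 ≈ 14.193 cm

≈ 14.2 cm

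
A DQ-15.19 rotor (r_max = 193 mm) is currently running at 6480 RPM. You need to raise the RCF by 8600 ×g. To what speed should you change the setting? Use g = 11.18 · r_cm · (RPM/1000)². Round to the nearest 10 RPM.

r = 193 mm = 19.3 cm
Current RCF = 11.18 × 19.3 × (6.48)² = 11.18 × 19.3 × 41.9904 ≈ 9,060.4 × g
Target RCF = 9,060.4 + 8,600 = 17,660.4 × g
(N/1000)² = 17,660.4 / 215.774 = 81.84675
N = 1000 × √81.84675 ≈ 9,046.9

N₂ ≈ 9050 RPM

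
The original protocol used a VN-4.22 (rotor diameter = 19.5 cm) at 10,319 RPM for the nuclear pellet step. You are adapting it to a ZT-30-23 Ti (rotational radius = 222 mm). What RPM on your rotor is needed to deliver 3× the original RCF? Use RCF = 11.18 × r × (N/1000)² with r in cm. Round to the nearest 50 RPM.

Original rotor: r = 19.5 / 2 = 9.75 cm
RCF_original = 11.18 × 9.75 × (10.319)² = 11.18 × 9.75 × 106.481761 ≈ 11,607 × g
Target RCF = 3 × 11,607 ≈ 34,821 × g
Your rotor: r = 222 mm = 22.2 cm
34,821 = 11.18 × 22.2 × (N/1000)²
(N/1000)² = 34,821 / 248.196 = 140.2964
N = 1000 × √140.2964 ≈ 11,844.7

11850 RPM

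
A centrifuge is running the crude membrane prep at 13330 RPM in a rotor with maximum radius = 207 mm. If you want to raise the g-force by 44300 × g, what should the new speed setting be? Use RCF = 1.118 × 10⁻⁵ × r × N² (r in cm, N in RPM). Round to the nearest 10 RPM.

19210 RPM

r = 207 mm = 20.7 cm
Current RCF = 1.118 × 10⁻⁵ × 20.7 × (13330)² = 1.118 × 10⁻⁵ × 20.7 × 177,688,900 ≈ 41,121.8 × g
Target RCF = 41,121.8 + 44,300 = 85,421.8 × g
N² = 85,421.8 / (23.1426 × 10⁻⁵) = 369,110,644
N ≈ √369,110,644 ≈ 19,212.3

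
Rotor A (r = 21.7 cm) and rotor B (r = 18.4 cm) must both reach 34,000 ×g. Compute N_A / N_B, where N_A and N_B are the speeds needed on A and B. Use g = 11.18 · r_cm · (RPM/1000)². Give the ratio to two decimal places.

0.92

At fixed RCF, N ∝ 1/√r, so N_A/N_B = √(r_B/r_A) = √(18.4/21.7) = √0.847926 = 0.9208.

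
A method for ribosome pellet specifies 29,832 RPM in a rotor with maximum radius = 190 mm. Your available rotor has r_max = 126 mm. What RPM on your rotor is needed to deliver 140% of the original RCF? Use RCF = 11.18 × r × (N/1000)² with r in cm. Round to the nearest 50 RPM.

Original rotor: r = 190 mm = 19.0 cm
RCF = 11.18 × r × (N/1000)²
RCF_original = 11.18 × 19 × (29.832)² = 11.18 × 19 × 889.948224 ≈ 189,042.8 × g
Target RCF = 1.4 × 189,042.8 ≈ 264,659.9 × g
Your rotor: r = 126 mm = 12.6 cm
264,659.9 = 11.18 × 12.6 × (N/1000)²
(N/1000)² = 264,659.9 / 140.868 = 1878.779
N = 1000 × √1878.779 ≈ 43,344.9

≈ 43350 RPM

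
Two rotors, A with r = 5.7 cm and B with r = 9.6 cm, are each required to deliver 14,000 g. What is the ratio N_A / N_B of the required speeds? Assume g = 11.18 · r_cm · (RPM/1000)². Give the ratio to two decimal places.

At fixed RCF, N ∝ 1/√r, so N_A/N_B = √(r_B/r_A) = √(9.6/5.7) = √1.684211 = 1.2978.

1.30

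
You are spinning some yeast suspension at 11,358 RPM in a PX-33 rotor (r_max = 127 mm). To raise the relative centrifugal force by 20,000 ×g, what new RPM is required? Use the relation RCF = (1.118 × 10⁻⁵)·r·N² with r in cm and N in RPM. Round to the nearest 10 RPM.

r = 127 mm = 12.7 cm
Current RCF = 1.118 × 10⁻⁵ × 12.7 × (11358)² = 1.118 × 10⁻⁵ × 12.7 × 129,004,164 ≈ 18,316.8 × g
Target RCF = 18,316.8 + 20,000 = 38,316.8 × g
N² = 38,316.8 / (14.1986 × 10⁻⁵) = 269,863,226
N ≈ √269,863,226 ≈ 16,427.5

16430 RPM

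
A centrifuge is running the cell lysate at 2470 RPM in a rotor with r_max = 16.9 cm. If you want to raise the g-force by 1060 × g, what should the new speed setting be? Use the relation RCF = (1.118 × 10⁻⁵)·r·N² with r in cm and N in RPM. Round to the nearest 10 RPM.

3420 RPM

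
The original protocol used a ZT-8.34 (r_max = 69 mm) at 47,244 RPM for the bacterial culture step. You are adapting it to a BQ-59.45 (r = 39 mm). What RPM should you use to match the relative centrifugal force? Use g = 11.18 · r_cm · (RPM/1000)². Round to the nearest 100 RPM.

Original rotor: r = 69 mm = 6.9 cm
RCF_original = 11.18 × 6.9 × (47.244)² = 11.18 × 6.9 × 2,231.995536 ≈ 172,180.6 × g
Your rotor: r = 39 mm = 3.9 cm
172,180.6 = 11.18 × 3.9 × (N/1000)²
(N/1000)² = 172,180.6 / 43.602 = 3948.915
N = 1000 × √3948.915 ≈ 62,840.4

≈ 62800 RPM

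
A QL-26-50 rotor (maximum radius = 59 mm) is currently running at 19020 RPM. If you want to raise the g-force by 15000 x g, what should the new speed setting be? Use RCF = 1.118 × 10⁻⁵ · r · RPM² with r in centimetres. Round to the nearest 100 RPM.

24300 RPM

r = 59 mm = 5.9 cm
Current RCF = 1.118 × 10⁻⁵ × 5.9 × (19020)² = 1.118 × 10⁻⁵ × 5.9 × 361,760,400 ≈ 23,862.4 × g
Target RCF = 23,862.4 + 15,000 = 38,862.4 × g
N² = 38,862.4 / (6.5962 × 10⁻⁵) = 589,163,458
N ≈ √589,163,458 ≈ 24,272.7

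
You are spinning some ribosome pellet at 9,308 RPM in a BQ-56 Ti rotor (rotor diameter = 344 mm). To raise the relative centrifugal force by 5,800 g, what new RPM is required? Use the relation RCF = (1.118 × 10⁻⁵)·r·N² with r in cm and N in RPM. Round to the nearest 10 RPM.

r = 344 mm / 2 = 172 mm = 17.2 cm
Current RCF = 1.118 × 10⁻⁵ × 17.2 × (9308)² = 1.118 × 10⁻⁵ × 17.2 × 86,638,864 ≈ 16,660.3 × g
Target RCF = 16,660.3 + 5,800 = 22,460.3 × g
N² = 22,460.3 / (19.2296 × 10⁻⁵) = 116,800,661
N ≈ √116,800,661 ≈ 10,807.4

10810 RPM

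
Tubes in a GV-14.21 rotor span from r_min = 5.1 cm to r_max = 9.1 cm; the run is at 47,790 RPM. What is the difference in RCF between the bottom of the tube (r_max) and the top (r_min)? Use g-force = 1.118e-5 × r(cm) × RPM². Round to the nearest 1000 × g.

ΔRCF = 1.118 × 10⁻⁵ × (r_max − r_min) × N² = 1.118 × 10⁻⁵ × 4.0 × 2,283,884,100 ≈ 102,135.3

ΔRCF ≈ 102000 g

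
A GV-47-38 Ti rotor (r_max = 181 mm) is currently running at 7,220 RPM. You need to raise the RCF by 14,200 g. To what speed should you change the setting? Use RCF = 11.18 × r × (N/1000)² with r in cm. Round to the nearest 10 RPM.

r = 181 mm = 18.1 cm
Current RCF = 11.18 × 18.1 × (7.22)² = 11.18 × 18.1 × 52.1284 ≈ 10,548.6 × g
Target RCF = 10,548.6 + 14,200 = 24,748.6 × g
(N/1000)² = 24,748.6 / 202.358 = 122.3011
N = 1000 × √122.3011 ≈ 11,059.0

≈ 11060 RPM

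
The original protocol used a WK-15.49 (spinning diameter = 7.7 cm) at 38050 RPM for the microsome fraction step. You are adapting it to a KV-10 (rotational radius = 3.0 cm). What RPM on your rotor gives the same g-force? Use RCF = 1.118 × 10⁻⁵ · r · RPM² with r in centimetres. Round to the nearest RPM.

43105 RPM

Original rotor: r = 7.7 / 2 = 3.85 cm
RCF_original = 1.118 × 10⁻⁵ × 3.85 × (38050)² = 1.118 × 10⁻⁵ × 3.85 × 1,447,802,500 ≈ 62,317.8 × g
62,317.8 = 1.118 × 10⁻⁵ × 3 × N²
N² = 62,317.8 / (3.354 × 10⁻⁵) = 1,858,014,311
N ≈ √1,858,014,311 ≈ 43,104.7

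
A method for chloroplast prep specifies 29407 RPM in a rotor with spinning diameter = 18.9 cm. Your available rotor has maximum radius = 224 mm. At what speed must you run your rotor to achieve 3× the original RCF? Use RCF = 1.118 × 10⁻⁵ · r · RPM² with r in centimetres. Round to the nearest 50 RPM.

≈ 33100 RPM

Original rotor: r = 18.9 / 2 = 9.45 cm
RCF_original = 1.118 × 10⁻⁵ × 9.45 × (29407)² = 1.118 × 10⁻⁵ × 9.45 × 864,771,649 ≈ 91,364 × g
Target RCF = 3 × 91,364 ≈ 274,092 × g
Your rotor: r = 224 mm = 22.4 cm
274,092 = 1.118 × 10⁻⁵ × 22.4 × N²
N² = 274,092 / (25.0432 × 10⁻⁵) = 1,094,476,744
N ≈ √1,094,476,744 ≈ 33,082.9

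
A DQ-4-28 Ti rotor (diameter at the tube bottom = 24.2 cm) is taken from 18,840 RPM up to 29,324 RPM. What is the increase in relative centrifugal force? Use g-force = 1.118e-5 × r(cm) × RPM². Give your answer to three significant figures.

68300 × g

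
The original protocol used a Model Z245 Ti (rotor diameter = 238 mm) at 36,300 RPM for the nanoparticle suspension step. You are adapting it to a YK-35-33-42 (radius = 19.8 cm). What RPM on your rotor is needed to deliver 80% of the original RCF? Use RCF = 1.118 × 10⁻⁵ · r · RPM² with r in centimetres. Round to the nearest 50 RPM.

25150 RPM

Original rotor: r = 238 mm / 2 = 119 mm = 11.9 cm
RCF_original = 1.118 × 10⁻⁵ × 11.9 × (36300)² = 1.118 × 10⁻⁵ × 11.9 × 1,317,690,000 ≈ 175,308.1 × g
Target RCF = 0.8 × 175,308.1 ≈ 140,246.5 × g
140,246.5 = 1.118 × 10⁻⁵ × 19.8 × N²
N² = 140,246.5 / (22.1364 × 10⁻⁵) = 633,556,043
N ≈ √633,556,043 ≈ 25,170.5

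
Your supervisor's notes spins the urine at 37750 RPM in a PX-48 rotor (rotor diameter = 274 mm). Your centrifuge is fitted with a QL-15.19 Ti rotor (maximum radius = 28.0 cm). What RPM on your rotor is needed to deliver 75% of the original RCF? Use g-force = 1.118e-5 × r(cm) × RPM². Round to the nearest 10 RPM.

Original rotor: r = 274 mm / 2 = 137 mm = 13.7 cm
RCF_original = 1.118 × 10⁻⁵ × 13.7 × (37750)² = 1.118 × 10⁻⁵ × 13.7 × 1,425,062,500 ≈ 218,271.1 × g
Target RCF = 0.75 × 218,271.1 ≈ 163,703.3 × g
163,703.3 = 1.118 × 10⁻⁵ × 28 × N²
N² = 163,703.3 / (31.304 × 10⁻⁵) = 522,946,908
N ≈ √522,946,908 ≈ 22,868.0

22870 RPM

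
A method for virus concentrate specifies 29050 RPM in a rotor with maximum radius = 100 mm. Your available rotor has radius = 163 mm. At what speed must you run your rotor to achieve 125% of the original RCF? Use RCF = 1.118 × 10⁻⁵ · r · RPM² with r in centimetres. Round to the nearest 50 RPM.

Original rotor: r = 100 mm = 10.0 cm
RCF = 1.118 × 10⁻⁵ × r × N²
RCF_original = 1.118 × 10⁻⁵ × 10 × (29050)² = 1.118 × 10⁻⁵ × 10 × 843,902,500 ≈ 94,348.3 × g
Target RCF = 1.25 × 94,348.3 ≈ 117,935.4 × g
Your rotor: r = 163 mm = 16.3 cm
117,935.4 = 1.118 × 10⁻⁵ × 16.3 × N²
N² = 117,935.4 / (18.2234 × 10⁻⁵) = 647,164,634
N ≈ √647,164,634 ≈ 25,439.4

25450 RPM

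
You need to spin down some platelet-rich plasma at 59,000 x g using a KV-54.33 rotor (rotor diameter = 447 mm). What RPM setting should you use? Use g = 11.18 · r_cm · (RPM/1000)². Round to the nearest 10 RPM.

r = 447 mm / 2 = 223.5 mm = 22.35 cm
59,000 = 11.18 × 22.35 × (N/1000)²
(N/1000)² = 59,000 / 249.873 = 236.1199
N = 1000 × √236.1199 ≈ 15,366.2

N ≈ 15370 RPM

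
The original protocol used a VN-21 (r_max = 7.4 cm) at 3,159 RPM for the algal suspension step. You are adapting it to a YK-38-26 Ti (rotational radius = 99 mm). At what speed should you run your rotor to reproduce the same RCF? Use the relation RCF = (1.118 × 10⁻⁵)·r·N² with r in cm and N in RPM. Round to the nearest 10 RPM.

≈ 2730 RPM

RCF_original = 1.118 × 10⁻⁵ × 7.4 × (3159)² = 1.118 × 10⁻⁵ × 7.4 × 9,979,281 ≈ 825.6 × g
Your rotor: r = 99 mm = 9.9 cm
825.6 = 1.118 × 10⁻⁵ × 9.9 × N²
N² = 825.6 / (11.0682 × 10⁻⁵) = 7,459,207
N ≈ √7,459,207 ≈ 2,731.2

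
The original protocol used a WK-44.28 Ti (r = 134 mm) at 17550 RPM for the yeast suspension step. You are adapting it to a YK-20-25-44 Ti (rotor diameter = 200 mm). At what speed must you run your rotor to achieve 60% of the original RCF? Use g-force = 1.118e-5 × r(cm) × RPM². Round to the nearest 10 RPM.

Original rotor: r = 134 mm = 13.4 cm
RCF = 1.118 × 10⁻⁵ × r × N²
RCF_original = 1.118 × 10⁻⁵ × 13.4 × (17550)² = 1.118 × 10⁻⁵ × 13.4 × 308,002,500 ≈ 46,142.5 × g
Target RCF = 0.6 × 46,142.5 ≈ 27,685.5 × g
Your rotor: r = 200 mm / 2 = 100 mm = 10 cm
27,685.5 = 1.118 × 10⁻⁵ × 10 × N²
N² = 27,685.5 / (11.18 × 10⁻⁵) = 247,634,168
N ≈ √247,634,168 ≈ 15,736.4

15740 RPM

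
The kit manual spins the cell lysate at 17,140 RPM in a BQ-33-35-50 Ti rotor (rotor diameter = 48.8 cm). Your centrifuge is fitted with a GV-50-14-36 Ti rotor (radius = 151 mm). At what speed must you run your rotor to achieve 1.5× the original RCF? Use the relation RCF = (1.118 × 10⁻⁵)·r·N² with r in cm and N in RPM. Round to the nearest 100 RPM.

≈ 26700 RPM

Original rotor: r = 48.8 / 2 = 24.4 cm
RCF_original = 1.118 × 10⁻⁵ × 24.4 × (17140)² = 1.118 × 10⁻⁵ × 24.4 × 293,779,600 ≈ 80,140.7 × g
Target RCF = 1.5 × 80,140.7 ≈ 120,211 × g
Your rotor: r = 151 mm = 15.1 cm
120,211 = 1.118 × 10⁻⁵ × 15.1 × N²
N² = 120,211 / (16.8818 × 10⁻⁵) = 712,074,542
N ≈ √712,074,542 ≈ 26,684.7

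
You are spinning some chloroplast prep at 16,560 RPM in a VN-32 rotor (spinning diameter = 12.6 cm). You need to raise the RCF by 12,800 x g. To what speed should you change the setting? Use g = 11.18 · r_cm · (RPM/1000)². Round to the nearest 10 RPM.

21350 RPM

r = 12.6 / 2 = 6.3 cm
Current RCF = 11.18 × 6.3 × (16.56)² = 11.18 × 6.3 × 274.2336 ≈ 19,315.4 × g
Target RCF = 19,315.4 + 12,800 = 32,115.4 × g
(N/1000)² = 32,115.4 / 70.434 = 455.9644
N = 1000 × √455.9644 ≈ 21,353.3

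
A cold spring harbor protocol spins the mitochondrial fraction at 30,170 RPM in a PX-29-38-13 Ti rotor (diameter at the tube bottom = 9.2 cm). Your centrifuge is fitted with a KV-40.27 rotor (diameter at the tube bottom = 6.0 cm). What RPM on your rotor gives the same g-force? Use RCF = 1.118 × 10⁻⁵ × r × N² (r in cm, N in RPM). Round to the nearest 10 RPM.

37360 RPM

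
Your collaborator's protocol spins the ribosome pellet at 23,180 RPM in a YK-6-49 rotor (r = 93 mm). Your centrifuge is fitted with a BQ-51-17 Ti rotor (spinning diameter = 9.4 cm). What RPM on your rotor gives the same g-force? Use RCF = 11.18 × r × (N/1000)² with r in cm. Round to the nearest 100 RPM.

Original rotor: r = 93 mm = 9.3 cm
RCF_original = 11.18 × 9.3 × (23.18)² = 11.18 × 9.3 × 537.3124 ≈ 55,866.5 × g
Your rotor: r = 9.4 / 2 = 4.7 cm
55,866.5 = 11.18 × 4.7 × (N/1000)²
(N/1000)² = 55,866.5 / 52.546 = 1063.192
N = 1000 × √1063.192 ≈ 32,606.6

≈ 32600 RPM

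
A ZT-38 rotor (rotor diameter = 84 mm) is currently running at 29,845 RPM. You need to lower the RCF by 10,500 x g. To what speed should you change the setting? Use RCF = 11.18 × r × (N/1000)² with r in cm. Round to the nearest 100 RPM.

≈ 25800 RPM

r = 84 mm / 2 = 42 mm = 4.2 cm
Current RCF = 11.18 × 4.2 × (29.845)² = 11.18 × 4.2 × 890.724025 ≈ 41,824.8 × g
Target RCF = 41,824.8 − 10,500 = 31,324.8 × g
(N/1000)² = 31,324.8 / 46.956 = 667.1096
N = 1000 × √667.1096 ≈ 25,828.5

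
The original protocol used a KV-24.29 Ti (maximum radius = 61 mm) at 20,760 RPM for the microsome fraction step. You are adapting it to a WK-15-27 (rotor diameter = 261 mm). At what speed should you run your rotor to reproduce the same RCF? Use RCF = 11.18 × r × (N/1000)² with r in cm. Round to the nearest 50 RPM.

Original rotor: r = 61 mm = 6.1 cm
RCF_original = 11.18 × 6.1 × (20.76)² = 11.18 × 6.1 × 430.9776 ≈ 29,391.8 × g
Your rotor: r = 261 mm / 2 = 130.5 mm = 13.05 cm
29,391.8 = 11.18 × 13.05 × (N/1000)²
(N/1000)² = 29,391.8 / 145.899 = 201.4531
N = 1000 × √201.4531 ≈ 14,193.4

≈ 14200 RPM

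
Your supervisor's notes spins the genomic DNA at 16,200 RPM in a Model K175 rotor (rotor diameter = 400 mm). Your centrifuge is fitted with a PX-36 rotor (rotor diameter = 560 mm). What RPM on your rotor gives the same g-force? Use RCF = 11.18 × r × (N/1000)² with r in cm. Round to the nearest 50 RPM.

13700 RPM

Original rotor: r = 400 mm / 2 = 200 mm = 20 cm
RCF = 11.18 × r × (N/1000)²
RCF_original = 11.18 × 20 × (16.2)² = 11.18 × 20 × 262.44 ≈ 58,681.6 × g
Your rotor: r = 560 mm / 2 = 280 mm = 28 cm
58,681.6 = 11.18 × 28 × (N/1000)²
(N/1000)² = 58,681.6 / 313.04 = 187.4572
N = 1000 × √187.4572 ≈ 13,691.5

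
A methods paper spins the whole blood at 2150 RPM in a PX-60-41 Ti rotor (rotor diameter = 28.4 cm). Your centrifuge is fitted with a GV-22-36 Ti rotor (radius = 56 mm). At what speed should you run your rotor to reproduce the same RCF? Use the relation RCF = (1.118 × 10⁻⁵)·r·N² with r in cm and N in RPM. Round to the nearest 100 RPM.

3400 RPM

Original rotor: r = 28.4 / 2 = 14.2 cm
RCF_original = 1.118 × 10⁻⁵ × 14.2 × (2150)² = 1.118 × 10⁻⁵ × 14.2 × 4,622,500 ≈ 733.8 × g
Your rotor: r = 56 mm = 5.6 cm
733.8 = 1.118 × 10⁻⁵ × 5.6 × N²
N² = 733.8 / (6.2608 × 10⁻⁵) = 11,720,547
N ≈ √11,720,547 ≈ 3,423.5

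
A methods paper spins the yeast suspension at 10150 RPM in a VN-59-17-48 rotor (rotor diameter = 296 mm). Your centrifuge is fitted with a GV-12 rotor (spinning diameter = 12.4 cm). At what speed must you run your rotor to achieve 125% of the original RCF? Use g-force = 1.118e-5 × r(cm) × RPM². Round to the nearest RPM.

17533 RPM

Original rotor: r = 296 mm / 2 = 148 mm = 14.8 cm
RCF = 1.118 × 10⁻⁵ × r × N²
RCF_original = 1.118 × 10⁻⁵ × 14.8 × (10150)² = 1.118 × 10⁻⁵ × 14.8 × 103,022,500 ≈ 17,046.5 × g
Target RCF = 1.25 × 17,046.5 ≈ 21,308.1 × g
Your rotor: r = 12.4 / 2 = 6.2 cm
21,308.1 = 1.118 × 10⁻⁵ × 6.2 × N²
N² = 21,308.1 / (6.9316 × 10⁻⁵) = 307,405,217
N ≈ √307,405,217 ≈ 17,533.0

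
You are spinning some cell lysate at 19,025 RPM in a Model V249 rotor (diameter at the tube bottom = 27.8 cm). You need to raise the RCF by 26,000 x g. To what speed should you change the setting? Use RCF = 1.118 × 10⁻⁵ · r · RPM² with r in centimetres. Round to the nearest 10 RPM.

N₂ ≈ 23010 RPM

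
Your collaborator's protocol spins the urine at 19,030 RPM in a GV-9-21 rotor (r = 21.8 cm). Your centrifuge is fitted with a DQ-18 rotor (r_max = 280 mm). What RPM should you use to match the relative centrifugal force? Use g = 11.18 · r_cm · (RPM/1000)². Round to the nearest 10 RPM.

16790 RPM

RCF_original = 11.18 × 21.8 × (19.03)² = 11.18 × 21.8 × 362.1409 ≈ 88,262.4 × g
Your rotor: r = 280 mm = 28.0 cm
88,262.4 = 11.18 × 28 × (N/1000)²
(N/1000)² = 88,262.4 / 313.04 = 281.9525
N = 1000 × √281.9525 ≈ 16,791.4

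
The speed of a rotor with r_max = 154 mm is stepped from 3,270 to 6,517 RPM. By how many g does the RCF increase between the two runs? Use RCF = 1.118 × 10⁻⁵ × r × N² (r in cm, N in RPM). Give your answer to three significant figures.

5470 g

r = 154 mm = 15.4 cm
RCF₁ = 1.118 × 10⁻⁵ × 15.4 × (3270)² = 1.118 × 10⁻⁵ × 15.4 × 10,692,900 ≈ 1,841 × g
RCF₂ = 1.118 × 10⁻⁵ × 15.4 × (6517)² = 1.118 × 10⁻⁵ × 15.4 × 42,471,289 ≈ 7,312.4 × g
Increase = 7,312.4 − 1,841 = 5,471.4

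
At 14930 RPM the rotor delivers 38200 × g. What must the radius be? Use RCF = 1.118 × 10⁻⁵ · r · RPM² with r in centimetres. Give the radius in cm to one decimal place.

38200 = 1.118 × 10⁻⁵ × r × (14930)²
r = 38200 / (1.118 × 10⁻⁵ × 222,904,900) = 38200 / 2492.077 ≈ 15.329 cm

15.3 cm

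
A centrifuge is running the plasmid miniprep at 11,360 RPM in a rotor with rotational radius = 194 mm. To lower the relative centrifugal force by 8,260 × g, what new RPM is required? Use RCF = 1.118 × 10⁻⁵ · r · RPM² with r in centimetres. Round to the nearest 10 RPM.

r = 194 mm = 19.4 cm
Current RCF = 1.118 × 10⁻⁵ × 19.4 × (11360)² = 1.118 × 10⁻⁵ × 19.4 × 129,049,600 ≈ 27,989.8 × g
Target RCF = 27,989.8 − 8,260 = 19,729.8 × g
N² = 19,729.8 / (21.6892 × 10⁻⁵) = 90,966,011
N ≈ √90,966,011 ≈ 9,537.6

≈ 9540 RPM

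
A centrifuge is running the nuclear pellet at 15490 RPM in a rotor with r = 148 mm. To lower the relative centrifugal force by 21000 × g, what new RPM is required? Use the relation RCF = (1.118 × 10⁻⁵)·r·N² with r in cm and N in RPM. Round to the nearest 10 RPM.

≈ 10630 RPM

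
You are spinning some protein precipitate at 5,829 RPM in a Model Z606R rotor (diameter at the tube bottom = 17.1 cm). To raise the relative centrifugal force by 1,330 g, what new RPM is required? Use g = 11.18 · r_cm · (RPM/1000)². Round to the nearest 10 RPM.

6920 RPM

r = 17.1 / 2 = 8.55 cm
Current RCF = 11.18 × 8.55 × (5.829)² = 11.18 × 8.55 × 33.977241 ≈ 3,247.9 × g
Target RCF = 3,247.9 + 1,330 = 4,577.9 × g
(N/1000)² = 4,577.9 / 95.589 = 47.89149
N = 1000 × √47.89149 ≈ 6,920.4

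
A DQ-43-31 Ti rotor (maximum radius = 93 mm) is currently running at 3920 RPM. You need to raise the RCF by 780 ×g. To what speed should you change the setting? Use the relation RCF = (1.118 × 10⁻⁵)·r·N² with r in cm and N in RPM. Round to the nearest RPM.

4782 RPM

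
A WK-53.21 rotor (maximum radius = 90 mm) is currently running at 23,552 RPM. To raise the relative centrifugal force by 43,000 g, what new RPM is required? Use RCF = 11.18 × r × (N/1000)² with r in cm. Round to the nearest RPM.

N₂ ≈ 31338 RPM

r = 90 mm = 9.0 cm
Current RCF = 11.18 × 9 × (23.552)² = 11.18 × 9 × 554.696704 ≈ 55,813.6 × g
Target RCF = 55,813.6 + 43,000 = 98,813.6 × g
(N/1000)² = 98,813.6 / 100.62 = 982.0473
N = 1000 × √982.0473 ≈ 31,337.6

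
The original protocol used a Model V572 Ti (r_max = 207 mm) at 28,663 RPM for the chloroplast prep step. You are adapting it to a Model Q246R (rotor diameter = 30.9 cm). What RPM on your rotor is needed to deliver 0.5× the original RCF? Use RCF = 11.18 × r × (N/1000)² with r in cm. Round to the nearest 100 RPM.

≈ 23500 RPM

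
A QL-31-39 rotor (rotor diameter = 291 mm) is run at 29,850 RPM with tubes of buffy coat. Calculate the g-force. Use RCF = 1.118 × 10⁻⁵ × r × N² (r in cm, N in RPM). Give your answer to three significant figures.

r = 291 mm / 2 = 145.5 mm = 14.55 cm
RCF = 1.118 × 10⁻⁵ × r × N²
RCF = 1.118 × 10⁻⁵ × 14.55 × (29850)² = 1.118 × 10⁻⁵ × 14.55 × 891,022,500 ≈ 144,941.7 × g

145000 x g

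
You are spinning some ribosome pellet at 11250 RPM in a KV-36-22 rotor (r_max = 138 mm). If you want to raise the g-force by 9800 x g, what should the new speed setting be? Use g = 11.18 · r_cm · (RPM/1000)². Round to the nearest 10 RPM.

r = 138 mm = 13.8 cm
Current RCF = 11.18 × 13.8 × (11.25)² = 11.18 × 13.8 × 126.5625 ≈ 19,526.6 × g
Target RCF = 19,526.6 + 9,800 = 29,326.6 × g
(N/1000)² = 29,326.6 / 154.284 = 190.0819
N = 1000 × √190.0819 ≈ 13,787.0

13790 RPM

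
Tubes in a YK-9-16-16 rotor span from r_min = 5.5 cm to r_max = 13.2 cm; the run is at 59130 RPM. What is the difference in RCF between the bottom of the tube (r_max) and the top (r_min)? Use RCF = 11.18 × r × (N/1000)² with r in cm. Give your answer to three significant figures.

RCF_max = 11.18 × 13.2 × (59.13)² = 11.18 × 13.2 × 3,496.3569 ≈ 515,978.4 × g
RCF_min = 11.18 × 5.5 × (59.13)² = 11.18 × 5.5 × 3,496.3569 ≈ 214,991 × g
ΔRCF = 515,978.4 − 214,991 = 300,987.4

301000 x g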